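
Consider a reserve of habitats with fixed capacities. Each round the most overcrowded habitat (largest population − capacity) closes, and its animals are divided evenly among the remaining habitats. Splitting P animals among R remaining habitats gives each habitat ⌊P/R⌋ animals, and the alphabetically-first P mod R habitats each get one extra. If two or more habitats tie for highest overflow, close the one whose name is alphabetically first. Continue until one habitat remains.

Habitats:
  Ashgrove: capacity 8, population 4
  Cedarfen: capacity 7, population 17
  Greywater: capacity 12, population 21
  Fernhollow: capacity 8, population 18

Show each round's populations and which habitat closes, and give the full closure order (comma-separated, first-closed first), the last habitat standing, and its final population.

Round 1: Ashgrove=4 Cedarfen=17 Fernhollow=18 Greywater=21 → close Cedarfen (overflow 10)
  17÷3 = 5 each, +1 to first 2
Round 2: Ashgrove=10 Fernhollow=24 Greywater=26 → close Fernhollow (overflow 16)
  24÷2 = 12 each, +1 to first 0
Round 3: Ashgrove=22 Greywater=38 → close Greywater (overflow 26)
  38÷1 = 38 each, +1 to first 0

Closure order: Cedarfen, Fernhollow, Greywater
Last habitat: Ashgrove with 60 animals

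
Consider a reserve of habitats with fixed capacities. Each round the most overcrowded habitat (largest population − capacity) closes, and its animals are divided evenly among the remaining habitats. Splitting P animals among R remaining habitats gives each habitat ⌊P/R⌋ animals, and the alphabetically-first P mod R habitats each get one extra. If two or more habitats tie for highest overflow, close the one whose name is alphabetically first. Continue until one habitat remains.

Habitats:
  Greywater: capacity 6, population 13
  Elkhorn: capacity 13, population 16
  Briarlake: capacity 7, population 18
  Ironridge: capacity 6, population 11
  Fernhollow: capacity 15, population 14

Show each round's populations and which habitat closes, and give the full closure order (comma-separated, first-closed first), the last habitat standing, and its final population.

Round 1: Briarlake=18 Elkhorn=16 Fernhollow=14 Greywater=13 Ironridge=11 → close Briarlake (overflow 11)
  18÷4 = 4 each, +1 to first 2
Round 2: Elkhorn=21 Fernhollow=19 Greywater=17 Ironridge=15 → close Greywater (overflow 11)
  17÷3 = 5 each, +1 to first 2
Round 3: Elkhorn=27 Fernhollow=25 Ironridge=20 → close Elkhorn (overflow 14)
  27÷2 = 13 each, +1 to first 1
Round 4: Fernhollow=39 Ironridge=33 → close Ironridge (overflow 27)
  33÷1 = 33 each, +1 to first 0

Closure order: Briarlake, Greywater, Elkhorn, Ironridge
Last habitat: Fernhollow with 72 animals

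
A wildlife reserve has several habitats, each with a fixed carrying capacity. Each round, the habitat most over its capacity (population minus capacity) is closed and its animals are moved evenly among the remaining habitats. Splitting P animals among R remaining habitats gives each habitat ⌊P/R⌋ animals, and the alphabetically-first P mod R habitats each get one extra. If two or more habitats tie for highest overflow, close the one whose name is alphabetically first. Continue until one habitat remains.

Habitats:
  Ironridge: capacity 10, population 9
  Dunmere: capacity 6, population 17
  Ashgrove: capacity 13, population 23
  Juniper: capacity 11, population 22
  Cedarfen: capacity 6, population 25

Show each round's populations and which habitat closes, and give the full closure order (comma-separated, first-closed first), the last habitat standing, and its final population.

Round 1: Ashgrove=23 Cedarfen=25 Dunmere=17 Ironridge=9 Juniper=22 → close Cedarfen (overflow 19)
  25÷4 = 6 each, +1 to first 1
Round 2: Ashgrove=30 Dunmere=23 Ironridge=15 Juniper=28 → close Ashgrove (overflow 17)
  30÷3 = 10 each, +1 to first 0
Round 3: Dunmere=33 Ironridge=25 Juniper=38 → close Dunmere (overflow 27)
  33÷2 = 16 each, +1 to first 1
Round 4: Ironridge=42 Juniper=54 → close Juniper (overflow 43)
  54÷1 = 54 each, +1 to first 0

Closure order: Cedarfen, Ashgrove, Dunmere, Juniper
Last habitat: Ironridge with 96 animals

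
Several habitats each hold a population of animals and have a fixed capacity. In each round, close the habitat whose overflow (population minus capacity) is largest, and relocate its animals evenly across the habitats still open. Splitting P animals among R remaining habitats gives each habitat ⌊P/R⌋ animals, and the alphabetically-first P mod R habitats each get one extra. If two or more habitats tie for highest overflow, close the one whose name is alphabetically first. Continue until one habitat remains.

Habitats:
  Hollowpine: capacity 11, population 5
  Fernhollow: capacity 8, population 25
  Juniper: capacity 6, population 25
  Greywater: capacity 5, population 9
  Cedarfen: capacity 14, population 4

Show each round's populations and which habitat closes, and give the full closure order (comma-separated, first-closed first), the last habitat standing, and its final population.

Closure order: Juniper, Fernhollow, Greywater, Hollowpine
Last habitat: Cedarfen with 68 animals

Round 1: Cedarfen=4 Fernhollow=25 Greywater=9 Hollowpine=5 Juniper=25 → close Juniper (overflow 19)
  25÷4 = 6 each, +1 to first 1
Round 2: Cedarfen=11 Fernhollow=31 Greywater=15 Hollowpine=11 → close Fernhollow (overflow 23)
  31÷3 = 10 each, +1 to first 1
Round 3: Cedarfen=22 Greywater=25 Hollowpine=21 → close Greywater (overflow 20)
  25÷2 = 12 each, +1 to first 1
Round 4: Cedarfen=35 Hollowpine=33 → close Hollowpine (overflow 22)
  33÷1 = 33 each, +1 to first 0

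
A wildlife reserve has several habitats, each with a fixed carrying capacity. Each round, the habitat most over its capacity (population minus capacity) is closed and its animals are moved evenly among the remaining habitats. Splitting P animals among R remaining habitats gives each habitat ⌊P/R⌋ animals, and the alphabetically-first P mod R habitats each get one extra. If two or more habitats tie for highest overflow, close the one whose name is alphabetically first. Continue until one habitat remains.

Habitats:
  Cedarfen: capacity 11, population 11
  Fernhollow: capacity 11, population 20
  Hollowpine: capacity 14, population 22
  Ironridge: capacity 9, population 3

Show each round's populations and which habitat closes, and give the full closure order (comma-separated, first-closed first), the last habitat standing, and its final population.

Closure order: Fernhollow, Hollowpine, Cedarfen
Last habitat: Ironridge with 56 animals

Round 1: Cedarfen=11 Fernhollow=20 Hollowpine=22 Ironridge=3 → close Fernhollow (overflow 9)
  20÷3 = 6 each, +1 to first 2
Round 2: Cedarfen=18 Hollowpine=29 Ironridge=9 → close Hollowpine (overflow 15)
  29÷2 = 14 each, +1 to first 1
Round 3: Cedarfen=33 Ironridge=23 → close Cedarfen (overflow 22)
  33÷1 = 33 each, +1 to first 0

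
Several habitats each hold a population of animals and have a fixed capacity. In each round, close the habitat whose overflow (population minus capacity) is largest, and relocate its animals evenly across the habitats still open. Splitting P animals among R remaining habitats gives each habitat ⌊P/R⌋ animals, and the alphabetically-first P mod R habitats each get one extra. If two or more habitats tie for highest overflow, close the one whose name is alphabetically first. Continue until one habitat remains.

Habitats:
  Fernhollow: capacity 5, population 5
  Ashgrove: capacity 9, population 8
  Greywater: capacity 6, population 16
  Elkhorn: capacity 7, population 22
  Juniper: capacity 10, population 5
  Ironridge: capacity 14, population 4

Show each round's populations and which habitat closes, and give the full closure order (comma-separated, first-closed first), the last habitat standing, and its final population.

Round 1: Ashgrove=8 Elkhorn=22 Fernhollow=5 Greywater=16 Ironridge=4 Juniper=5 → close Elkhorn (overflow 15)
  22÷5 = 4 each, +1 to first 2
Round 2: Ashgrove=13 Fernhollow=10 Greywater=20 Ironridge=8 Juniper=9 → close Greywater (overflow 14)
  20÷4 = 5 each, +1 to first 0
Round 3: Ashgrove=18 Fernhollow=15 Ironridge=13 Juniper=14 → close Fernhollow (overflow 10)
  15÷3 = 5 each, +1 to first 0
Round 4: Ashgrove=23 Ironridge=18 Juniper=19 → close Ashgrove (overflow 14)
  23÷2 = 11 each, +1 to first 1
Round 5: Ironridge=30 Juniper=30 → close Juniper (overflow 20)
  30÷1 = 30 each, +1 to first 0

Closure order: Elkhorn, Greywater, Fernhollow, Ashgrove, Juniper
Last habitat: Ironridge with 60 animals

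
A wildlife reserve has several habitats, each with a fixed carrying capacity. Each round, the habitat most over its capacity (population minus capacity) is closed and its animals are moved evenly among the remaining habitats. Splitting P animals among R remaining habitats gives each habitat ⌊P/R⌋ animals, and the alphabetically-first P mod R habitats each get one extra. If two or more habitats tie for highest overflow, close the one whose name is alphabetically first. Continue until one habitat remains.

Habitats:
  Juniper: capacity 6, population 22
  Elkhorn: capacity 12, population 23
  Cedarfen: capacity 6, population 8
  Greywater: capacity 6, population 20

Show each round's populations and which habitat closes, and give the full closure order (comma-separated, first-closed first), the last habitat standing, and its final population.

Closure order: Juniper, Greywater, Elkhorn
Last habitat: Cedarfen with 73 animals

Round 1: Cedarfen=8 Elkhorn=23 Greywater=20 Juniper=22 → close Juniper (overflow 16)
  22÷3 = 7 each, +1 to first 1
Round 2: Cedarfen=16 Elkhorn=30 Greywater=27 → close Greywater (overflow 21)
  27÷2 = 13 each, +1 to first 1
Round 3: Cedarfen=30 Elkhorn=43 → close Elkhorn (overflow 31)
  43÷1 = 43 each, +1 to first 0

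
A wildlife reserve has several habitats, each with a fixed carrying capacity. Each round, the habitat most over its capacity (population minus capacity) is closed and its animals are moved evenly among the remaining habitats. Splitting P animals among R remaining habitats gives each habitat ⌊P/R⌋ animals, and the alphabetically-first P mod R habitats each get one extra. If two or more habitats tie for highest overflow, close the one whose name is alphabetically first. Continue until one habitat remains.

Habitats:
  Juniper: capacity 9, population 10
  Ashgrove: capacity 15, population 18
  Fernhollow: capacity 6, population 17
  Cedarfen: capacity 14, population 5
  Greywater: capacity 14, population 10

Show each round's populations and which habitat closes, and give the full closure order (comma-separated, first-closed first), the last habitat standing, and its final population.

Closure order: Fernhollow, Ashgrove, Juniper, Greywater
Last habitat: Cedarfen with 60 animals

Round 1: Ashgrove=18 Cedarfen=5 Fernhollow=17 Greywater=10 Juniper=10 → close Fernhollow (overflow 11)
  17÷4 = 4 each, +1 to first 1
Round 2: Ashgrove=23 Cedarfen=9 Greywater=14 Juniper=14 → close Ashgrove (overflow 8)
  23÷3 = 7 each, +1 to first 2
Round 3: Cedarfen=17 Greywater=22 Juniper=21 → close Juniper (overflow 12)
  21÷2 = 10 each, +1 to first 1
Round 4: Cedarfen=28 Greywater=32 → close Greywater (overflow 18)
  32÷1 = 32 each, +1 to first 0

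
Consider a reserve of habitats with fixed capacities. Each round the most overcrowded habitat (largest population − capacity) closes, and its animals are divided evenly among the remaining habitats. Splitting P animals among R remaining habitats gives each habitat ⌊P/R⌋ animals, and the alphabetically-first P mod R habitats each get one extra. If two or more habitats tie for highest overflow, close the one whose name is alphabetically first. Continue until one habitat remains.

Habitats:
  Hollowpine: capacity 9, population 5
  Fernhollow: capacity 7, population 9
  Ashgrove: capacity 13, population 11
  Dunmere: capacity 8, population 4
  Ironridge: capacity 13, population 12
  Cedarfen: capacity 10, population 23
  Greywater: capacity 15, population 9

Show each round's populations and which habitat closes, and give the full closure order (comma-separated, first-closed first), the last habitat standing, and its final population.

Closure order: Cedarfen, Fernhollow, Ashgrove, Dunmere, Ironridge, Greywater
Last habitat: Hollowpine with 73 animals

Round 1: Ashgrove=11 Cedarfen=23 Dunmere=4 Fernhollow=9 Greywater=9 Hollowpine=5 Ironridge=12 → close Cedarfen (overflow 13)
  23÷6 = 3 each, +1 to first 5
Round 2: Ashgrove=15 Dunmere=8 Fernhollow=13 Greywater=13 Hollowpine=9 Ironridge=15 → close Fernhollow (overflow 6)
  13÷5 = 2 each, +1 to first 3
Round 3: Ashgrove=18 Dunmere=11 Greywater=16 Hollowpine=11 Ironridge=17 → close Ashgrove (overflow 5)
  18÷4 = 4 each, +1 to first 2
Round 4: Dunmere=16 Greywater=21 Hollowpine=15 Ironridge=21 → close Dunmere (overflow 8)
  16÷3 = 5 each, +1 to first 1
Round 5: Greywater=27 Hollowpine=20 Ironridge=26 → close Ironridge (overflow 13)
  26÷2 = 13 each, +1 to first 0
Round 6: Greywater=40 Hollowpine=33 → close Greywater (overflow 25)
  40÷1 = 40 each, +1 to first 0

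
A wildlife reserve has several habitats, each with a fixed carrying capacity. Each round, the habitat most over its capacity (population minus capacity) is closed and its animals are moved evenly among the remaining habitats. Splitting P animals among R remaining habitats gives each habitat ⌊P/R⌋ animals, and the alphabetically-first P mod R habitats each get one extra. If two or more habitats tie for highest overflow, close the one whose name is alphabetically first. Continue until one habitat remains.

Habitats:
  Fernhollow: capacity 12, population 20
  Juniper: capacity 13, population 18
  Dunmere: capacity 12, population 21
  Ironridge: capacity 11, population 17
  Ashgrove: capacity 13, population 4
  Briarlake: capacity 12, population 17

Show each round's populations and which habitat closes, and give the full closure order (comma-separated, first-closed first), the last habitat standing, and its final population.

Round 1: Ashgrove=4 Briarlake=17 Dunmere=21 Fernhollow=20 Ironridge=17 Juniper=18 → close Dunmere (overflow 9)
  21÷5 = 4 each, +1 to first 1
Round 2: Ashgrove=9 Briarlake=21 Fernhollow=24 Ironridge=21 Juniper=22 → close Fernhollow (overflow 12)
  24÷4 = 6 each, +1 to first 0
Round 3: Ashgrove=15 Briarlake=27 Ironridge=27 Juniper=28 → close Ironridge (overflow 16)
  27÷3 = 9 each, +1 to first 0
Round 4: Ashgrove=24 Briarlake=36 Juniper=37 → close Briarlake (overflow 24)
  36÷2 = 18 each, +1 to first 0
Round 5: Ashgrove=42 Juniper=55 → close Juniper (overflow 42)
  55÷1 = 55 each, +1 to first 0

Closure order: Dunmere, Fernhollow, Ironridge, Briarlake, Juniper
Last habitat: Ashgrove with 97 animals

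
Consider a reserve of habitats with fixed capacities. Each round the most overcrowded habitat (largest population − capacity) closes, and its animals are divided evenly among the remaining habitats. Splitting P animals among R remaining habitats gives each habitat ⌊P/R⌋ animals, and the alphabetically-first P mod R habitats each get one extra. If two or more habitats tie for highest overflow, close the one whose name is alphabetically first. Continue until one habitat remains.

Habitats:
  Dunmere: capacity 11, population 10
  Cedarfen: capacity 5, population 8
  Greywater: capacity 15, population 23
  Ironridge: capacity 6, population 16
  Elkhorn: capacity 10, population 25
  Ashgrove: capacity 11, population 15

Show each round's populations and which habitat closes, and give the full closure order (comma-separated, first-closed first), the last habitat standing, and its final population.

Round 1: Ashgrove=15 Cedarfen=8 Dunmere=10 Elkhorn=25 Greywater=23 Ironridge=16 → close Elkhorn (overflow 15)
  25÷5 = 5 each, +1 to first 0
Round 2: Ashgrove=20 Cedarfen=13 Dunmere=15 Greywater=28 Ironridge=21 → close Ironridge (overflow 15)
  21÷4 = 5 each, +1 to first 1
Round 3: Ashgrove=26 Cedarfen=18 Dunmere=20 Greywater=33 → close Greywater (overflow 18)
  33÷3 = 11 each, +1 to first 0
Round 4: Ashgrove=37 Cedarfen=29 Dunmere=31 → close Ashgrove (overflow 26)
  37÷2 = 18 each, +1 to first 1
Round 5: Cedarfen=48 Dunmere=49 → close Cedarfen (overflow 43)
  48÷1 = 48 each, +1 to first 0

Closure order: Elkhorn, Ironridge, Greywater, Ashgrove, Cedarfen
Last habitat: Dunmere with 97 animals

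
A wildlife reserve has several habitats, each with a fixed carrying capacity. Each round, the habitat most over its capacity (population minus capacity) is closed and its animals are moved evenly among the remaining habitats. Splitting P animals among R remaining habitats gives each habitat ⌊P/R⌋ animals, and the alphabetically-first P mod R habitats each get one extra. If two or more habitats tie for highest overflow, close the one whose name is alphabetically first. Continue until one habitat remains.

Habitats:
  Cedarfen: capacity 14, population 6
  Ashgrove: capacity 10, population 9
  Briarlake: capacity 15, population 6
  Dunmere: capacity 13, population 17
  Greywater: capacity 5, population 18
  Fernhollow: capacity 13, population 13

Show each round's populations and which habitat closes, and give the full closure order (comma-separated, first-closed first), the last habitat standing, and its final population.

Closure order: Greywater, Dunmere, Ashgrove, Fernhollow, Briarlake
Last habitat: Cedarfen with 69 animals

Round 1: Ashgrove=9 Briarlake=6 Cedarfen=6 Dunmere=17 Fernhollow=13 Greywater=18 → close Greywater (overflow 13)
  18÷5 = 3 each, +1 to first 3
Round 2: Ashgrove=13 Briarlake=10 Cedarfen=10 Dunmere=20 Fernhollow=16 → close Dunmere (overflow 7)
  20÷4 = 5 each, +1 to first 0
Round 3: Ashgrove=18 Briarlake=15 Cedarfen=15 Fernhollow=21 → close Ashgrove (overflow 8)
  18÷3 = 6 each, +1 to first 0
Round 4: Briarlake=21 Cedarfen=21 Fernhollow=27 → close Fernhollow (overflow 14)
  27÷2 = 13 each, +1 to first 1
Round 5: Briarlake=35 Cedarfen=34 → close Briarlake (overflow 20)
  35÷1 = 35 each, +1 to first 0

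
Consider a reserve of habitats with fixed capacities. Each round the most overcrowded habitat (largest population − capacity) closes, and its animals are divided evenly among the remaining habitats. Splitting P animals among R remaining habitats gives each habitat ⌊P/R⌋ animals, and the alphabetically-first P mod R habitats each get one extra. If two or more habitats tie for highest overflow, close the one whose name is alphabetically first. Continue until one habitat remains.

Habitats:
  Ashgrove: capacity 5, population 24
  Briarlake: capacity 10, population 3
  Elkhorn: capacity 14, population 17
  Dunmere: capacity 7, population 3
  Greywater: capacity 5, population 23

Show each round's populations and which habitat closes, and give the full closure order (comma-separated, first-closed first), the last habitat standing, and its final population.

Closure order: Ashgrove, Greywater, Elkhorn, Dunmere
Last habitat: Briarlake with 70 animals

Round 1: Ashgrove=24 Briarlake=3 Dunmere=3 Elkhorn=17 Greywater=23 → close Ashgrove (overflow 19)
  24÷4 = 6 each, +1 to first 0
Round 2: Briarlake=9 Dunmere=9 Elkhorn=23 Greywater=29 → close Greywater (overflow 24)
  29÷3 = 9 each, +1 to first 2
Round 3: Briarlake=19 Dunmere=19 Elkhorn=32 → close Elkhorn (overflow 18)
  32÷2 = 16 each, +1 to first 0
Round 4: Briarlake=35 Dunmere=35 → close Dunmere (overflow 28)
  35÷1 = 35 each, +1 to first 0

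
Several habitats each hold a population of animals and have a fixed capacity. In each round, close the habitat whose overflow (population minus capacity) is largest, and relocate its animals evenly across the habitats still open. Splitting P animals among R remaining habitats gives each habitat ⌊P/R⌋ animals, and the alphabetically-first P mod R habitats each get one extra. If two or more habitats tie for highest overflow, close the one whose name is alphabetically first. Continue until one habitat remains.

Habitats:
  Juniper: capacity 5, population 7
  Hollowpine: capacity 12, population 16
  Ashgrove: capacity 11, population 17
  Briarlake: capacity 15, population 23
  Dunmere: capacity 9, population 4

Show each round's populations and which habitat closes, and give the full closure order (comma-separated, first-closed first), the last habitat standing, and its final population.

Closure order: Briarlake, Ashgrove, Hollowpine, Juniper
Last habitat: Dunmere with 67 animals

Round 1: Ashgrove=17 Briarlake=23 Dunmere=4 Hollowpine=16 Juniper=7 → close Briarlake (overflow 8)
  23÷4 = 5 each, +1 to first 3
Round 2: Ashgrove=23 Dunmere=10 Hollowpine=22 Juniper=12 → close Ashgrove (overflow 12)
  23÷3 = 7 each, +1 to first 2
Round 3: Dunmere=18 Hollowpine=30 Juniper=19 → close Hollowpine (overflow 18)
  30÷2 = 15 each, +1 to first 0
Round 4: Dunmere=33 Juniper=34 → close Juniper (overflow 29)
  34÷1 = 34 each, +1 to first 0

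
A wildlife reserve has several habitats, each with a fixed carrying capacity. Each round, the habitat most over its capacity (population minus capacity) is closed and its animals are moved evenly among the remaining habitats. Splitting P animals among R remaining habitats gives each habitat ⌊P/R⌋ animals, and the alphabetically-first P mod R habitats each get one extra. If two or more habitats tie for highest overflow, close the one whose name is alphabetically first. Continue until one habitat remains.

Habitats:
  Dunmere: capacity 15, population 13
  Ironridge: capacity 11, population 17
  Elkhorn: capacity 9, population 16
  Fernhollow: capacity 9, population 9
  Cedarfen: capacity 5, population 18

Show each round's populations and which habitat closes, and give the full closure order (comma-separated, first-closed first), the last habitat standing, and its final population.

Round 1: Cedarfen=18 Dunmere=13 Elkhorn=16 Fernhollow=9 Ironridge=17 → close Cedarfen (overflow 13)
  18÷4 = 4 each, +1 to first 2
Round 2: Dunmere=18 Elkhorn=21 Fernhollow=13 Ironridge=21 → close Elkhorn (overflow 12)
  21÷3 = 7 each, +1 to first 0
Round 3: Dunmere=25 Fernhollow=20 Ironridge=28 → close Ironridge (overflow 17)
  28÷2 = 14 each, +1 to first 0
Round 4: Dunmere=39 Fernhollow=34 → close Fernhollow (overflow 25)
  34÷1 = 34 each, +1 to first 0

Closure order: Cedarfen, Elkhorn, Ironridge, Fernhollow
Last habitat: Dunmere with 73 animals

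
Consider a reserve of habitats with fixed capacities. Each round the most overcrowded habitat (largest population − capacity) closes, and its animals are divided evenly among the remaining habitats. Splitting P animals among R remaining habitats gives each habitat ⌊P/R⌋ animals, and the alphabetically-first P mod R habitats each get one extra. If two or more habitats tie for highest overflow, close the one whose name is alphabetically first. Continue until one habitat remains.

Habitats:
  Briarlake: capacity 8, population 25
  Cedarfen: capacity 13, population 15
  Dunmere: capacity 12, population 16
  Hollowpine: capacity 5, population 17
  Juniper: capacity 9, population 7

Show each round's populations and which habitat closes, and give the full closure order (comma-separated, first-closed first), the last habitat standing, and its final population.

Closure order: Briarlake, Hollowpine, Dunmere, Cedarfen
Last habitat: Juniper with 80 animals

Round 1: Briarlake=25 Cedarfen=15 Dunmere=16 Hollowpine=17 Juniper=7 → close Briarlake (overflow 17)
  25÷4 = 6 each, +1 to first 1
Round 2: Cedarfen=22 Dunmere=22 Hollowpine=23 Juniper=13 → close Hollowpine (overflow 18)
  23÷3 = 7 each, +1 to first 2
Round 3: Cedarfen=30 Dunmere=30 Juniper=20 → close Dunmere (overflow 18)
  30÷2 = 15 each, +1 to first 0
Round 4: Cedarfen=45 Juniper=35 → close Cedarfen (overflow 32)
  45÷1 = 45 each, +1 to first 0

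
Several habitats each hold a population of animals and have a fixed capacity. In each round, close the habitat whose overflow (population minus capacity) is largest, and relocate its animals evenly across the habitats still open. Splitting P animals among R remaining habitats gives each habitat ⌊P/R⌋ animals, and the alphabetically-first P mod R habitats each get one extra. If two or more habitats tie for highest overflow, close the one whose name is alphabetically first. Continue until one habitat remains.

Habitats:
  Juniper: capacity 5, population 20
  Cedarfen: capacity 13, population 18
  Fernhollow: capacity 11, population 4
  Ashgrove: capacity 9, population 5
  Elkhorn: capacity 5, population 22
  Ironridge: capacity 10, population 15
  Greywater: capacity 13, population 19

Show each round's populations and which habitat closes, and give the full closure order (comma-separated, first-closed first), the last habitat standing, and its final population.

Closure order: Elkhorn, Juniper, Cedarfen, Greywater, Ironridge, Ashgrove
Last habitat: Fernhollow with 103 animals

Round 1: Ashgrove=5 Cedarfen=18 Elkhorn=22 Fernhollow=4 Greywater=19 Ironridge=15 Juniper=20 → close Elkhorn (overflow 17)
  22÷6 = 3 each, +1 to first 4
Round 2: Ashgrove=9 Cedarfen=22 Fernhollow=8 Greywater=23 Ironridge=18 Juniper=23 → close Juniper (overflow 18)
  23÷5 = 4 each, +1 to first 3
Round 3: Ashgrove=14 Cedarfen=27 Fernhollow=13 Greywater=27 Ironridge=22 → close Cedarfen (overflow 14)
  27÷4 = 6 each, +1 to first 3
Round 4: Ashgrove=21 Fernhollow=20 Greywater=34 Ironridge=28 → close Greywater (overflow 21)
  34÷3 = 11 each, +1 to first 1
Round 5: Ashgrove=33 Fernhollow=31 Ironridge=39 → close Ironridge (overflow 29)
  39÷2 = 19 each, +1 to first 1
Round 6: Ashgrove=53 Fernhollow=50 → close Ashgrove (overflow 44)
  53÷1 = 53 each, +1 to first 0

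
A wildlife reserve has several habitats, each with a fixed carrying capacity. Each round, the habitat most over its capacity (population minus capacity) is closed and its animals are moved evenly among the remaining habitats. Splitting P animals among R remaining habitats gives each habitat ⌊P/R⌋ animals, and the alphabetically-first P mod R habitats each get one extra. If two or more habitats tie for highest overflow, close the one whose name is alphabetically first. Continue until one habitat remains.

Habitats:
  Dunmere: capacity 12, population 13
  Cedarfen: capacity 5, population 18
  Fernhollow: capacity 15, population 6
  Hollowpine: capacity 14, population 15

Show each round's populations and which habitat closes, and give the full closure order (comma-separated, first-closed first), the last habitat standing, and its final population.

Round 1: Cedarfen=18 Dunmere=13 Fernhollow=6 Hollowpine=15 → close Cedarfen (overflow 13)
  18÷3 = 6 each, +1 to first 0
Round 2: Dunmere=19 Fernhollow=12 Hollowpine=21 → close Dunmere (overflow 7)
  19÷2 = 9 each, +1 to first 1
Round 3: Fernhollow=22 Hollowpine=30 → close Hollowpine (overflow 16)
  30÷1 = 30 each, +1 to first 0

Closure order: Cedarfen, Dunmere, Hollowpine
Last habitat: Fernhollow with 52 animals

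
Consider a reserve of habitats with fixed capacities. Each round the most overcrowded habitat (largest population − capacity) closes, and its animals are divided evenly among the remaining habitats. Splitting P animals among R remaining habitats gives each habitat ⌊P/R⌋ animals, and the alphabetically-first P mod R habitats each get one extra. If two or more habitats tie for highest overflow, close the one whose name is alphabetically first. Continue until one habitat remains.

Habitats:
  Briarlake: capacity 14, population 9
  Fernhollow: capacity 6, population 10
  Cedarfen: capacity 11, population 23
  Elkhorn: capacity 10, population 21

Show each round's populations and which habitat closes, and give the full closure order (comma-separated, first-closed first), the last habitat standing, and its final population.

Closure order: Cedarfen, Elkhorn, Fernhollow
Last habitat: Briarlake with 63 animals

Round 1: Briarlake=9 Cedarfen=23 Elkhorn=21 Fernhollow=10 → close Cedarfen (overflow 12)
  23÷3 = 7 each, +1 to first 2
Round 2: Briarlake=17 Elkhorn=29 Fernhollow=17 → close Elkhorn (overflow 19)
  29÷2 = 14 each, +1 to first 1
Round 3: Briarlake=32 Fernhollow=31 → close Fernhollow (overflow 25)
  31÷1 = 31 each, +1 to first 0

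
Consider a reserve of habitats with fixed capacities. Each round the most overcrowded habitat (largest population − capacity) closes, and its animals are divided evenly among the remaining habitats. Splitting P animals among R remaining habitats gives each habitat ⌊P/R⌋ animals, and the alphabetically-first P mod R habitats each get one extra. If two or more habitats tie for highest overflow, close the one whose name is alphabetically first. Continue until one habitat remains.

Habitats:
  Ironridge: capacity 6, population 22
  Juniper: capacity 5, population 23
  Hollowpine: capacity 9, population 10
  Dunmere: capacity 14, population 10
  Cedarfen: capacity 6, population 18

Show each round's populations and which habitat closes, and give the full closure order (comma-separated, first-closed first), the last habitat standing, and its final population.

Round 1: Cedarfen=18 Dunmere=10 Hollowpine=10 Ironridge=22 Juniper=23 → close Juniper (overflow 18)
  23÷4 = 5 each, +1 to first 3
Round 2: Cedarfen=24 Dunmere=16 Hollowpine=16 Ironridge=27 → close Ironridge (overflow 21)
  27÷3 = 9 each, +1 to first 0
Round 3: Cedarfen=33 Dunmere=25 Hollowpine=25 → close Cedarfen (overflow 27)
  33÷2 = 16 each, +1 to first 1
Round 4: Dunmere=42 Hollowpine=41 → close Hollowpine (overflow 32)
  41÷1 = 41 each, +1 to first 0

Closure order: Juniper, Ironridge, Cedarfen, Hollowpine
Last habitat: Dunmere with 83 animals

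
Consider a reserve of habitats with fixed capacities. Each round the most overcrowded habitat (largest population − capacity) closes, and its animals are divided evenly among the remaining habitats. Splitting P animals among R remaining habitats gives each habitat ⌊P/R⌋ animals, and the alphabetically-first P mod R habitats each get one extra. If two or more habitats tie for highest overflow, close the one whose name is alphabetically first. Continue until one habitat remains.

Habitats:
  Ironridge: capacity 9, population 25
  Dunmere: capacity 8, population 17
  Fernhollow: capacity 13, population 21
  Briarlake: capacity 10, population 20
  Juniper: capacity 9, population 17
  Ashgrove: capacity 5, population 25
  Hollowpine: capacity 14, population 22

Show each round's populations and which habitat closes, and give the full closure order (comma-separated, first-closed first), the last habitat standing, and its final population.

Closure order: Ashgrove, Ironridge, Briarlake, Dunmere, Fernhollow, Hollowpine
Last habitat: Juniper with 147 animals

Round 1: Ashgrove=25 Briarlake=20 Dunmere=17 Fernhollow=21 Hollowpine=22 Ironridge=25 Juniper=17 → close Ashgrove (overflow 20)
  25÷6 = 4 each, +1 to first 1
Round 2: Briarlake=25 Dunmere=21 Fernhollow=25 Hollowpine=26 Ironridge=29 Juniper=21 → close Ironridge (overflow 20)
  29÷5 = 5 each, +1 to first 4
Round 3: Briarlake=31 Dunmere=27 Fernhollow=31 Hollowpine=32 Juniper=26 → close Briarlake (overflow 21)
  31÷4 = 7 each, +1 to first 3
Round 4: Dunmere=35 Fernhollow=39 Hollowpine=40 Juniper=33 → close Dunmere (overflow 27)
  35÷3 = 11 each, +1 to first 2
Round 5: Fernhollow=51 Hollowpine=52 Juniper=44 → close Fernhollow (overflow 38)
  51÷2 = 25 each, +1 to first 1
Round 6: Hollowpine=78 Juniper=69 → close Hollowpine (overflow 64)
  78÷1 = 78 each, +1 to first 0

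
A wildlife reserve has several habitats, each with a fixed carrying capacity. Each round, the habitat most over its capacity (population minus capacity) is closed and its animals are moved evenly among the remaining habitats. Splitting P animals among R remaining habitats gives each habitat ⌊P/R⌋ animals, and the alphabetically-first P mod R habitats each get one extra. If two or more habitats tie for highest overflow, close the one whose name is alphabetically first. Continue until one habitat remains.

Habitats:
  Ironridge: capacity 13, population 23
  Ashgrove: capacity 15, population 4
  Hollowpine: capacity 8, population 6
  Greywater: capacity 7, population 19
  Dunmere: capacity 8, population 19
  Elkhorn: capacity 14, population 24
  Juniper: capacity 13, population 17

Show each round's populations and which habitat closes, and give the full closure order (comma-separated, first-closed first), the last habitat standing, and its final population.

Round 1: Ashgrove=4 Dunmere=19 Elkhorn=24 Greywater=19 Hollowpine=6 Ironridge=23 Juniper=17 → close Greywater (overflow 12)
  19÷6 = 3 each, +1 to first 1
Round 2: Ashgrove=8 Dunmere=22 Elkhorn=27 Hollowpine=9 Ironridge=26 Juniper=20 → close Dunmere (overflow 14)
  22÷5 = 4 each, +1 to first 2
Round 3: Ashgrove=13 Elkhorn=32 Hollowpine=13 Ironridge=30 Juniper=24 → close Elkhorn (overflow 18)
  32÷4 = 8 each, +1 to first 0
Round 4: Ashgrove=21 Hollowpine=21 Ironridge=38 Juniper=32 → close Ironridge (overflow 25)
  38÷3 = 12 each, +1 to first 2
Round 5: Ashgrove=34 Hollowpine=34 Juniper=44 → close Juniper (overflow 31)
  44÷2 = 22 each, +1 to first 0
Round 6: Ashgrove=56 Hollowpine=56 → close Hollowpine (overflow 48)
  56÷1 = 56 each, +1 to first 0

Closure order: Greywater, Dunmere, Elkhorn, Ironridge, Juniper, Hollowpine
Last habitat: Ashgrove with 112 animals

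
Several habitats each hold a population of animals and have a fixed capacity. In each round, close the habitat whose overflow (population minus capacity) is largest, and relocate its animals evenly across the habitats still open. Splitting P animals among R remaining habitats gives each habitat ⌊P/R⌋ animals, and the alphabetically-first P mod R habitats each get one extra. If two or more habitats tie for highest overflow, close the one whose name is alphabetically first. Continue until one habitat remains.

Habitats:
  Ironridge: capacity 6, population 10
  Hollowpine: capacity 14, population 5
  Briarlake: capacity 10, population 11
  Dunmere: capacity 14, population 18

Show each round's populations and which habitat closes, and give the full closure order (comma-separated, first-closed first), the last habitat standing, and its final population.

Closure order: Dunmere, Ironridge, Briarlake
Last habitat: Hollowpine with 44 animals

Round 1: Briarlake=11 Dunmere=18 Hollowpine=5 Ironridge=10 → close Dunmere (overflow 4)
  18÷3 = 6 each, +1 to first 0
Round 2: Briarlake=17 Hollowpine=11 Ironridge=16 → close Ironridge (overflow 10)
  16÷2 = 8 each, +1 to first 0
Round 3: Briarlake=25 Hollowpine=19 → close Briarlake (overflow 15)
  25÷1 = 25 each, +1 to first 0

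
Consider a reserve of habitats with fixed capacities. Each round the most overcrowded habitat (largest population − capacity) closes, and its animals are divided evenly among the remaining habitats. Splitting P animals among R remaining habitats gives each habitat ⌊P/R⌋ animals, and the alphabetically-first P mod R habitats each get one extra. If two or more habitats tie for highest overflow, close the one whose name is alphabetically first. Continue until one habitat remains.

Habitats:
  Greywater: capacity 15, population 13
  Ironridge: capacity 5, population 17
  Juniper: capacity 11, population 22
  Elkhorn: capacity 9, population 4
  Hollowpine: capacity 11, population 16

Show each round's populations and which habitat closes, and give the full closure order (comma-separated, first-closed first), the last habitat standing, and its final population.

Round 1: Elkhorn=4 Greywater=13 Hollowpine=16 Ironridge=17 Juniper=22 → close Ironridge (overflow 12)
  17÷4 = 4 each, +1 to first 1
Round 2: Elkhorn=9 Greywater=17 Hollowpine=20 Juniper=26 → close Juniper (overflow 15)
  26÷3 = 8 each, +1 to first 2
Round 3: Elkhorn=18 Greywater=26 Hollowpine=28 → close Hollowpine (overflow 17)
  28÷2 = 14 each, +1 to first 0
Round 4: Elkhorn=32 Greywater=40 → close Greywater (overflow 25)
  40÷1 = 40 each, +1 to first 0

Closure order: Ironridge, Juniper, Hollowpine, Greywater
Last habitat: Elkhorn with 72 animals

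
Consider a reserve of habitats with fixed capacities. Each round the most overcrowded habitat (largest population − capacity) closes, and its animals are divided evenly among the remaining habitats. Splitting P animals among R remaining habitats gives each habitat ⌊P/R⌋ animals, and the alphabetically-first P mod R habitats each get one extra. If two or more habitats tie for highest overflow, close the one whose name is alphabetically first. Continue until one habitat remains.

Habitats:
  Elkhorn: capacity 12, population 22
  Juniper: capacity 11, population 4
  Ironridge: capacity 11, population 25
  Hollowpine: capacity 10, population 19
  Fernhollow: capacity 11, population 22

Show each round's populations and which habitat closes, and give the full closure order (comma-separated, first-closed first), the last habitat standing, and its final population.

Closure order: Ironridge, Elkhorn, Fernhollow, Hollowpine
Last habitat: Juniper with 92 animals

Round 1: Elkhorn=22 Fernhollow=22 Hollowpine=19 Ironridge=25 Juniper=4 → close Ironridge (overflow 14)
  25÷4 = 6 each, +1 to first 1
Round 2: Elkhorn=29 Fernhollow=28 Hollowpine=25 Juniper=10 → close Elkhorn (overflow 17)
  29÷3 = 9 each, +1 to first 2
Round 3: Fernhollow=38 Hollowpine=35 Juniper=19 → close Fernhollow (overflow 27)
  38÷2 = 19 each, +1 to first 0
Round 4: Hollowpine=54 Juniper=38 → close Hollowpine (overflow 44)
  54÷1 = 54 each, +1 to first 0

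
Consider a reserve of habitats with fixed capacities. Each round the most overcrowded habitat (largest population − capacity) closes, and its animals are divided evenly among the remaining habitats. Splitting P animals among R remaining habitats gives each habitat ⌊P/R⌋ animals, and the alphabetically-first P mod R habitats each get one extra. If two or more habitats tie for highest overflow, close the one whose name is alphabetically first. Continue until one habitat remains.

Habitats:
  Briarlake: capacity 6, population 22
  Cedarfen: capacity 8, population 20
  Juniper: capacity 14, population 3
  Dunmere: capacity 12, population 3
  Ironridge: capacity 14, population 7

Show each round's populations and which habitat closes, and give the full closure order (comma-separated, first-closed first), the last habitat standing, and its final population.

Round 1: Briarlake=22 Cedarfen=20 Dunmere=3 Ironridge=7 Juniper=3 → close Briarlake (overflow 16)
  22÷4 = 5 each, +1 to first 2
Round 2: Cedarfen=26 Dunmere=9 Ironridge=12 Juniper=8 → close Cedarfen (overflow 18)
  26÷3 = 8 each, +1 to first 2
Round 3: Dunmere=18 Ironridge=21 Juniper=16 → close Ironridge (overflow 7)
  21÷2 = 10 each, +1 to first 1
Round 4: Dunmere=29 Juniper=26 → close Dunmere (overflow 17)
  29÷1 = 29 each, +1 to first 0

Closure order: Briarlake, Cedarfen, Ironridge, Dunmere
Last habitat: Juniper with 55 animals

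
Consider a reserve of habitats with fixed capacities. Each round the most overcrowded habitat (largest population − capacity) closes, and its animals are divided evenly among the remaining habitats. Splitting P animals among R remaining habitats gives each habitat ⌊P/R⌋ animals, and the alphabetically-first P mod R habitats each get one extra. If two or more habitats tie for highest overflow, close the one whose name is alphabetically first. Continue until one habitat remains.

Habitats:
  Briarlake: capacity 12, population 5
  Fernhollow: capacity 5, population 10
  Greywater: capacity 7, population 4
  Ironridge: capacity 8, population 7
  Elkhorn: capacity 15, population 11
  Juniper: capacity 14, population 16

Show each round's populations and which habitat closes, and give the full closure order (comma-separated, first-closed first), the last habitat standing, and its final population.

Round 1: Briarlake=5 Elkhorn=11 Fernhollow=10 Greywater=4 Ironridge=7 Juniper=16 → close Fernhollow (overflow 5)
  10÷5 = 2 each, +1 to first 0
Round 2: Briarlake=7 Elkhorn=13 Greywater=6 Ironridge=9 Juniper=18 → close Juniper (overflow 4)
  18÷4 = 4 each, +1 to first 2
Round 3: Briarlake=12 Elkhorn=18 Greywater=10 Ironridge=13 → close Ironridge (overflow 5)
  13÷3 = 4 each, +1 to first 1
Round 4: Briarlake=17 Elkhorn=22 Greywater=14 → close Elkhorn (overflow 7)
  22÷2 = 11 each, +1 to first 0
Round 5: Briarlake=28 Greywater=25 → close Greywater (overflow 18)
  25÷1 = 25 each, +1 to first 0

Closure order: Fernhollow, Juniper, Ironridge, Elkhorn, Greywater
Last habitat: Briarlake with 53 animals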